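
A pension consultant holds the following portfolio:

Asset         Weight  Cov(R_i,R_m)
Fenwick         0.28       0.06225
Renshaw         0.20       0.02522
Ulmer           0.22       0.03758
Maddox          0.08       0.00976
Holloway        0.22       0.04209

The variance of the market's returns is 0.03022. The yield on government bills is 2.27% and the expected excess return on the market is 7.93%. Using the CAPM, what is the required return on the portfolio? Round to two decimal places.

β_Fenwick = 0.06225 / 0.03022 = 2.0599
β_Renshaw = 0.02522 / 0.03022 = 0.8345
β_Ulmer = 0.03758 / 0.03022 = 1.2435
β_Maddox = 0.00976 / 0.03022 = 0.3230
β_Holloway = 0.04209 / 0.03022 = 1.3928
β_P = Σ w_i β_i = 0.28×2.0599 + 0.20×0.8345 + 0.22×1.2435 + 0.08×0.3230 + 0.22×1.3928 = 1.3495
E(R_P) = R_f + β_P × MRP = 2.27% + 1.3495 × 7.93% = 12.97%

12.97%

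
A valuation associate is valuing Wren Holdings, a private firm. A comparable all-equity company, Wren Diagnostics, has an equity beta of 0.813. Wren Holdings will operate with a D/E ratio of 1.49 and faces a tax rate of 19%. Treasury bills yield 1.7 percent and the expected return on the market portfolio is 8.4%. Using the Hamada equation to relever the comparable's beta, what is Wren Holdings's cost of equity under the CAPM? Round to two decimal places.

β_L = β_U × [1 + (1 − t)(D/E)] = 0.813 × [1 + (1 − 0.19) × 1.49]
    = 0.813 × [1 + 0.81 × 1.49] = 0.813 × 2.2069 = 1.7942
MRP = 8.4% − 1.7% = 6.70%
E(R) = R_f + β_L × MRP = 1.7% + 1.7942 × 6.7% = 13.72%

13.72%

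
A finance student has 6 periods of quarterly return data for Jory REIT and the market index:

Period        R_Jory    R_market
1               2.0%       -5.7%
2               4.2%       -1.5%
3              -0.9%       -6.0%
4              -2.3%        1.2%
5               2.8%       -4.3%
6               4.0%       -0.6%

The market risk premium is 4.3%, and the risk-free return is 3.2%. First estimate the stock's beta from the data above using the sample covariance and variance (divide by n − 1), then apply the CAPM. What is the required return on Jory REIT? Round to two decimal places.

3.01%

Mean R_i = (2.0 + 4.2 − 0.9 − 2.3 + 2.8 + 4.0) / 6 = 1.6333%
Mean R_m = (-5.7 − 1.5 − 6.0 + 1.2 − 4.3 − 0.6) / 6 = -2.8167%
Σ(R_i − R̄_i)(R_m − R̄_m) = -1.8967  ⇒  Cov = -1.8967 / 5 = -0.3793
Σ(R_m − R̄_m)² = 43.4283  ⇒  Var(R_m) = 43.4283 / 5 = 8.6857
β = Cov / Var(R_m) = -0.3793 / 8.6857 = -0.0437
E(R) = R_f + β × MRP = 3.2% + -0.0437 × 4.3% = 3.01%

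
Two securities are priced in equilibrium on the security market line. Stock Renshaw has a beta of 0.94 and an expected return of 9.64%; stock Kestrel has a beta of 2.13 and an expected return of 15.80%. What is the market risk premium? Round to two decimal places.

5.18%

Both satisfy E(R) = R_f + β·MRP, so the slope of the SML is
MRP = (15.80% − 9.64%) / (2.13 − 0.94) = 6.16% / 1.19 = 5.1765%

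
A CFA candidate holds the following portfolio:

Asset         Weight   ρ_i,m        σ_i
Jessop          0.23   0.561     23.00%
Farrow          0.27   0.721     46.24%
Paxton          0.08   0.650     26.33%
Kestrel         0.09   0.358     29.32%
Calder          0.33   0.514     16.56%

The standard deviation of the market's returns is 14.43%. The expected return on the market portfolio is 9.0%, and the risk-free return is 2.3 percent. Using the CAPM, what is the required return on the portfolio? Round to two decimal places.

β_Jessop = 0.561 × 23.00% / 14.43% = 0.8942
β_Farrow = 0.721 × 46.24% / 14.43% = 2.3104
β_Paxton = 0.650 × 26.33% / 14.43% = 1.1860
β_Kestrel = 0.358 × 29.32% / 14.43% = 0.7274
β_Calder = 0.514 × 16.56% / 14.43% = 0.5899
β_P = Σ w_i β_i = 0.23×0.8942 + 0.27×2.3104 + 0.08×1.1860 + 0.09×0.7274 + 0.33×0.5899 = 1.1845
MRP = 9.0% − 2.3% = 6.70%
E(R_P) = R_f + β_P × MRP = 2.3% + 1.1845 × 6.7% = 10.24%

10.24%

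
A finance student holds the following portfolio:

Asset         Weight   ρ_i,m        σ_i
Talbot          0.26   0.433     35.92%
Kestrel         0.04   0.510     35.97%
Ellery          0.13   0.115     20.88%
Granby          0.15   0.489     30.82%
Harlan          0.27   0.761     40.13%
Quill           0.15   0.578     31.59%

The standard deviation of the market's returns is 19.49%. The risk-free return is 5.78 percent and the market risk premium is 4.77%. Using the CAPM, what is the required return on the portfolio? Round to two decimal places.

10.27%

β_Talbot = 0.433 × 35.92% / 19.49% = 0.7980
β_Kestrel = 0.510 × 35.97% / 19.49% = 0.9412
β_Ellery = 0.115 × 20.88% / 19.49% = 0.1232
β_Granby = 0.489 × 30.82% / 19.49% = 0.7733
β_Harlan = 0.761 × 40.13% / 19.49% = 1.5669
β_Quill = 0.578 × 31.59% / 19.49% = 0.9368
β_P = Σ w_i β_i = 0.26×0.7980 + 0.04×0.9412 + 0.13×0.1232 + 0.15×0.7733 + 0.27×1.5669 + 0.15×0.9368 = 0.9407
E(R_P) = R_f + β_P × MRP = 5.78% + 0.9407 × 4.77% = 10.27%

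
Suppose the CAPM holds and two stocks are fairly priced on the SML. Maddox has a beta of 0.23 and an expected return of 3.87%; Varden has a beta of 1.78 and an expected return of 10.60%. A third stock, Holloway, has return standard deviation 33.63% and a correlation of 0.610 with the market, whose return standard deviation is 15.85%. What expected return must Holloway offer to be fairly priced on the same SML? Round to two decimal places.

MRP = (10.60% − 3.87%) / (1.78 − 0.23) = 4.3419%
R_f = 3.87% − 0.23 × 4.3419% = 2.8714%
β_Holloway = ρ·σ_i/σ_m = 0.610 × 33.63 / 15.85 = 1.2943
E(R_Holloway) = R_f + β × MRP = 2.8714% + 1.2943 × 4.3419% = 8.49%

8.49%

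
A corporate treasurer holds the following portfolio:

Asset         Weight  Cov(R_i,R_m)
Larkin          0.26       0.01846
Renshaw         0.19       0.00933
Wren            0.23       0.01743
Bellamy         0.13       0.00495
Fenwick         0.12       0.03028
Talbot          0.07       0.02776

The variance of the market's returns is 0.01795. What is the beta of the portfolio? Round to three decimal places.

β_Larkin = 0.01846 / 0.01795 = 1.0284
β_Renshaw = 0.00933 / 0.01795 = 0.5198
β_Wren = 0.01743 / 0.01795 = 0.9710
β_Bellamy = 0.00495 / 0.01795 = 0.2758
β_Fenwick = 0.03028 / 0.01795 = 1.6869
β_Talbot = 0.02776 / 0.01795 = 1.5465
β_P = Σ w_i β_i = 0.26×1.0284 + 0.19×0.5198 + 0.23×0.9710 + 0.13×0.2758 + 0.12×1.6869 + 0.07×1.5465 = 0.9360

0.936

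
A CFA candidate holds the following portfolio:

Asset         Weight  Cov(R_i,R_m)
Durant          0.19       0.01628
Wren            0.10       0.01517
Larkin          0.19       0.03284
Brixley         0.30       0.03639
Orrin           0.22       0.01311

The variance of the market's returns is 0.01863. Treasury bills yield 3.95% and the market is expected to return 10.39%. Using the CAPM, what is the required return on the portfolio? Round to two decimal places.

12.47%

β_Durant = 0.01628 / 0.01863 = 0.8739
β_Wren = 0.01517 / 0.01863 = 0.8143
β_Larkin = 0.03284 / 0.01863 = 1.7627
β_Brixley = 0.03639 / 0.01863 = 1.9533
β_Orrin = 0.01311 / 0.01863 = 0.7037
β_P = Σ w_i β_i = 0.19×0.8739 + 0.10×0.8143 + 0.19×1.7627 + 0.30×1.9533 + 0.22×0.7037 = 1.3232
MRP = 10.39% − 3.95% = 6.44%
E(R_P) = R_f + β_P × MRP = 3.95% + 1.3232 × 6.44% = 12.47%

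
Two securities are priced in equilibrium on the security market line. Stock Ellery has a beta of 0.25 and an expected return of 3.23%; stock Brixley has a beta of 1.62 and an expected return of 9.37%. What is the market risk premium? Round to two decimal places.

Both satisfy E(R) = R_f + β·MRP, so the slope of the SML is
MRP = (9.37% − 3.23%) / (1.62 − 0.25) = 6.14% / 1.37 = 4.4818%

4.48%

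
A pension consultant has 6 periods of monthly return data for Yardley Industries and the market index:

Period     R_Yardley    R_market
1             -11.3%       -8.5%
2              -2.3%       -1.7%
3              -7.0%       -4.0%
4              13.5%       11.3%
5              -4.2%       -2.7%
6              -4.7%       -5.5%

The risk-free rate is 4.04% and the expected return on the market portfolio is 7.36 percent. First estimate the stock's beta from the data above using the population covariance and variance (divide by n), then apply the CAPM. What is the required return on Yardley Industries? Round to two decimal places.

Mean R_i = (-11.3 − 2.3 − 7.0 + 13.5 − 4.2 − 4.7) / 6 = -2.6667%
Mean R_m = (-8.5 − 1.7 − 4.0 + 11.3 − 2.7 − 5.5) / 6 = -1.8500%
Σ(R_i − R̄_i)(R_m − R̄_m) = 288.1000  ⇒  Cov = 288.1000 / 6 = 48.0167
Σ(R_m − R̄_m)² = 235.8350  ⇒  Var(R_m) = 235.8350 / 6 = 39.3058
β = Cov / Var(R_m) = 48.0167 / 39.3058 = 1.2216
MRP = 7.36% − 4.04% = 3.32%
E(R) = R_f + β × MRP = 4.04% + 1.2216 × 3.32% = 8.10%

8.10%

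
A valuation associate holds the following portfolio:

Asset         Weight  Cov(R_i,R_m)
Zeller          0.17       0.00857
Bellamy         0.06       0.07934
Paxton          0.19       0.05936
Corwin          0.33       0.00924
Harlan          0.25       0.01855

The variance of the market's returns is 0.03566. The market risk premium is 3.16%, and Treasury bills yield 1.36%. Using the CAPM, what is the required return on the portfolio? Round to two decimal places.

β_Zeller = 0.00857 / 0.03566 = 0.2403
β_Bellamy = 0.07934 / 0.03566 = 2.2249
β_Paxton = 0.05936 / 0.03566 = 1.6646
β_Corwin = 0.00924 / 0.03566 = 0.2591
β_Harlan = 0.01855 / 0.03566 = 0.5202
β_P = Σ w_i β_i = 0.17×0.2403 + 0.06×2.2249 + 0.19×1.6646 + 0.33×0.2591 + 0.25×0.5202 = 0.7062
E(R_P) = R_f + β_P × MRP = 1.36% + 0.7062 × 3.16% = 3.59%

3.59%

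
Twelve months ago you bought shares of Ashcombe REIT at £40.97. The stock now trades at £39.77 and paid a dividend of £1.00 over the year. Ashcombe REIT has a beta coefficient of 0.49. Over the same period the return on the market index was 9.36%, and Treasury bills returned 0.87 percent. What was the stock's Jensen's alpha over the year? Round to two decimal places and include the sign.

-5.52%

Realised HPR = (P1 + D1 − P0) / P0 = (39.77 + 1.00 − 40.97) / 40.97 = -0.20 / 40.97 = -0.4882%
MRP = 9.36% − 0.87% = 8.49%
CAPM required = R_f + β·MRP = 0.87% + 0.49 × 8.49% = 5.0301%
α = realised − required = -0.4882% − 5.0301% = -5.52%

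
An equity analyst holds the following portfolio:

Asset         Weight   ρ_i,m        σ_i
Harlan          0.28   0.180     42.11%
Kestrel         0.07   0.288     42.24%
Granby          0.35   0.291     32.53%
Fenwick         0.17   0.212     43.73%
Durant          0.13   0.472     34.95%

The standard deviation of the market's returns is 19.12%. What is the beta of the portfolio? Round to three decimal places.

β_Harlan = 0.180 × 42.11% / 19.12% = 0.3964
β_Kestrel = 0.288 × 42.24% / 19.12% = 0.6363
β_Granby = 0.291 × 32.53% / 19.12% = 0.4951
β_Fenwick = 0.212 × 43.73% / 19.12% = 0.4849
β_Durant = 0.472 × 34.95% / 19.12% = 0.8628
β_P = Σ w_i β_i = 0.28×0.3964 + 0.07×0.6363 + 0.35×0.4951 + 0.17×0.4849 + 0.13×0.8628 = 0.5234

0.523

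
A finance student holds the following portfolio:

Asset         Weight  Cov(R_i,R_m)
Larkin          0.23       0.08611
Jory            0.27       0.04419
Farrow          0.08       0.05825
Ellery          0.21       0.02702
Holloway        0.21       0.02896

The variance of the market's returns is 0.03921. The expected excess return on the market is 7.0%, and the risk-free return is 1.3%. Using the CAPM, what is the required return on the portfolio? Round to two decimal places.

β_Larkin = 0.08611 / 0.03921 = 2.1961
β_Jory = 0.04419 / 0.03921 = 1.1270
β_Farrow = 0.05825 / 0.03921 = 1.4856
β_Ellery = 0.02702 / 0.03921 = 0.6891
β_Holloway = 0.02896 / 0.03921 = 0.7386
β_P = Σ w_i β_i = 0.23×2.1961 + 0.27×1.1270 + 0.08×1.4856 + 0.21×0.6891 + 0.21×0.7386 = 1.2281
E(R_P) = R_f + β_P × MRP = 1.3% + 1.2281 × 7.0% = 9.90%

9.90%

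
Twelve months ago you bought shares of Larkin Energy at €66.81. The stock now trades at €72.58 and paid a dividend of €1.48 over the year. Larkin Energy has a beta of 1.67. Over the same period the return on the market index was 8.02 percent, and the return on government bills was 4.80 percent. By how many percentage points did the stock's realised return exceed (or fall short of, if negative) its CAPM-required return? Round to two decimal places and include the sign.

+0.67%

Realised HPR = (P1 + D1 − P0) / P0 = (72.58 + 1.48 − 66.81) / 66.81 = 7.25 / 66.81 = 10.8517%
MRP = 8.02% − 4.80% = 3.22%
CAPM required = R_f + β·MRP = 4.80% + 1.67 × 3.22% = 10.1774%
α = realised − required = 10.8517% − 10.1774% = +0.67%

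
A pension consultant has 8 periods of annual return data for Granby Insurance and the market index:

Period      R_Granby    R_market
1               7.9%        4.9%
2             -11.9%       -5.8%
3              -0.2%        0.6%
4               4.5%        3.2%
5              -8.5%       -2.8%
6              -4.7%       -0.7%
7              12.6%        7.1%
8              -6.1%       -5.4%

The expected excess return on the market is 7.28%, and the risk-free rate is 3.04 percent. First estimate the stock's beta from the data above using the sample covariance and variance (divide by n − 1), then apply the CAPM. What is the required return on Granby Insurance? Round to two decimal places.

Mean R_i = (7.9 − 11.9 − 0.2 + 4.5 − 8.5 − 4.7 + 12.6 − 6.1) / 8 = -0.8000%
Mean R_m = (4.9 − 5.8 + 0.6 + 3.2 − 2.8 − 0.7 + 7.1 − 5.4) / 8 = 0.1375%
Σ(R_i − R̄_i)(R_m − R̄_m) = 272.3800  ⇒  Cov = 272.3800 / 7 = 38.9114
Σ(R_m − R̄_m)² = 155.9988  ⇒  Var(R_m) = 155.9988 / 7 = 22.2855
β = Cov / Var(R_m) = 38.9114 / 22.2855 = 1.7460
E(R) = R_f + β × MRP = 3.04% + 1.7460 × 7.28% = 15.75%

15.75%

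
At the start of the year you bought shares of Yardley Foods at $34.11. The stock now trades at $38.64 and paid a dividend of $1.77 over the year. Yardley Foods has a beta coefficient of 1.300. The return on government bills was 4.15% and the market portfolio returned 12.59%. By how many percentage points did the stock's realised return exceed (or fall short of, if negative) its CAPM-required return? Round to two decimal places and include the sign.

Realised HPR = (P1 + D1 − P0) / P0 = (38.64 + 1.77 − 34.11) / 34.11 = 6.30 / 34.11 = 18.4697%
MRP = 12.59% − 4.15% = 8.44%
CAPM required = R_f + β·MRP = 4.15% + 1.300 × 8.44% = 15.12200%
α = realised − required = 18.4697% − 15.12200% = +3.35%

+3.35%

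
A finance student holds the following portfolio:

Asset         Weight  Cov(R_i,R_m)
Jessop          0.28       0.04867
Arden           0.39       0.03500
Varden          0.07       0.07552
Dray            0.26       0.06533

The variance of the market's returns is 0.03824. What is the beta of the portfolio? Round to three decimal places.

β_Jessop = 0.04867 / 0.03824 = 1.2728
β_Arden = 0.03500 / 0.03824 = 0.9153
β_Varden = 0.07552 / 0.03824 = 1.9749
β_Dray = 0.06533 / 0.03824 = 1.7084
β_P = Σ w_i β_i = 0.28×1.2728 + 0.39×0.9153 + 0.07×1.9749 + 0.26×1.7084 = 1.2958

1.296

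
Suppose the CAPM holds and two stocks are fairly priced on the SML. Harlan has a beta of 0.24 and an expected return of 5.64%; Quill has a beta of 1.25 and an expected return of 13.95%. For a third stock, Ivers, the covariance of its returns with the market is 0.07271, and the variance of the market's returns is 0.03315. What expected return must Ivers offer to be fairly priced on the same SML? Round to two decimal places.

MRP = (13.95% − 5.64%) / (1.25 − 0.24) = 8.2277%
R_f = 5.64% − 0.24 × 8.2277% = 3.6654%
β_Ivers = Cov / Var(R_m) = 0.07271 / 0.03315 = 2.1934
E(R_Ivers) = R_f + β × MRP = 3.6654% + 2.1934 × 8.2277% = 21.71%

21.71%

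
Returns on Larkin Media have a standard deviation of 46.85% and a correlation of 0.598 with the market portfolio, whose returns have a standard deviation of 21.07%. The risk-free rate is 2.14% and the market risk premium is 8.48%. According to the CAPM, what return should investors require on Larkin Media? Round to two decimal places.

13.42%

β = ρ × σ_i / σ_m = 0.598 × 46.85% / 21.07% = 1.3297
E(R) = 2.14% + 1.3297 × 8.48% = 13.42%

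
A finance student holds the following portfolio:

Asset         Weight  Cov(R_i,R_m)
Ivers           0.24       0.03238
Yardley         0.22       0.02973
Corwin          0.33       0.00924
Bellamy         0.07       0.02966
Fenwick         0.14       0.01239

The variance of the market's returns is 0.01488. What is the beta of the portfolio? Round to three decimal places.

1.423

β_Ivers = 0.03238 / 0.01488 = 2.1761
β_Yardley = 0.02973 / 0.01488 = 1.9980
β_Corwin = 0.00924 / 0.01488 = 0.6210
β_Bellamy = 0.02966 / 0.01488 = 1.9933
β_Fenwick = 0.01239 / 0.01488 = 0.8327
β_P = Σ w_i β_i = 0.24×2.1761 + 0.22×1.9980 + 0.33×0.6210 + 0.07×1.9933 + 0.14×0.8327 = 1.4229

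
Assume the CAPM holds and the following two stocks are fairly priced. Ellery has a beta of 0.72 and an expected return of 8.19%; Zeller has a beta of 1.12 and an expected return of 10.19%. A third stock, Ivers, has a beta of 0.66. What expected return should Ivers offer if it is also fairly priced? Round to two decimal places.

7.89%

MRP (SML slope) = (10.19% − 8.19%) / (1.12 − 0.72) = 2.00% / 0.40 = 5.0000%
R_f (intercept) = 8.19% − 0.72 × 5.0000% = 4.5900%
E(R_Ivers) = R_f + β × MRP = 4.5900% + 0.66 × 5.0000% = 7.89%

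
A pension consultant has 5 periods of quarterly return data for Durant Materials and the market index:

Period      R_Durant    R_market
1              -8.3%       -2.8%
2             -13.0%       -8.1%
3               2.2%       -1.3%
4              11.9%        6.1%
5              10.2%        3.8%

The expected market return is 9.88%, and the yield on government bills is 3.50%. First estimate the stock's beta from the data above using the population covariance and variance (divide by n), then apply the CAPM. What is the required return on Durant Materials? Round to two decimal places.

Mean R_i = (-8.3 − 13.0 + 2.2 + 11.9 + 10.2) / 5 = 0.6000%
Mean R_m = (-2.8 − 8.1 − 1.3 + 6.1 + 3.8) / 5 = -0.4600%
Σ(R_i − R̄_i)(R_m − R̄_m) = 238.4100  ⇒  Cov = 238.4100 / 5 = 47.6820
Σ(R_m − R̄_m)² = 125.7320  ⇒  Var(R_m) = 125.7320 / 5 = 25.1464
β = Cov / Var(R_m) = 47.6820 / 25.1464 = 1.8962
MRP = 9.88% − 3.50% = 6.38%
E(R) = R_f + β × MRP = 3.50% + 1.8962 × 6.38% = 15.60%

15.60%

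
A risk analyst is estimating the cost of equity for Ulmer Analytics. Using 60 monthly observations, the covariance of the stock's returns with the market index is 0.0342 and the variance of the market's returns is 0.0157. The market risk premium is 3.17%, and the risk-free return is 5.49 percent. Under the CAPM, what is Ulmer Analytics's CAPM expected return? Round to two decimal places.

12.40%

β = Cov(R_i, R_m) / Var(R_m) = 0.0342 / 0.0157 = 2.1783
E(R) = R_f + β × MRP = 5.49% + 2.1783 × 3.17% = 12.40%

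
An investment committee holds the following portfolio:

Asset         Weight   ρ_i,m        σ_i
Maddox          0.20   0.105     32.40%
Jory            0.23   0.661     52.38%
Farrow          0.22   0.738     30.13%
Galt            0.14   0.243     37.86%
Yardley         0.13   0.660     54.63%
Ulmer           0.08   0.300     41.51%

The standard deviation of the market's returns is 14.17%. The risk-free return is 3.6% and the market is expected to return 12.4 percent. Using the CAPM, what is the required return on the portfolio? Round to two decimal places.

β_Maddox = 0.105 × 32.40% / 14.17% = 0.2401
β_Jory = 0.661 × 52.38% / 14.17% = 2.4434
β_Farrow = 0.738 × 30.13% / 14.17% = 1.5692
β_Galt = 0.243 × 37.86% / 14.17% = 0.6493
β_Yardley = 0.660 × 54.63% / 14.17% = 2.5445
β_Ulmer = 0.300 × 41.51% / 14.17% = 0.8788
β_P = Σ w_i β_i = 0.20×0.2401 + 0.23×2.4434 + 0.22×1.5692 + 0.14×0.6493 + 0.13×2.5445 + 0.08×0.8788 = 1.4472
MRP = 12.4% − 3.6% = 8.80%
E(R_P) = R_f + β_P × MRP = 3.6% + 1.4472 × 8.8% = 16.34%

16.34%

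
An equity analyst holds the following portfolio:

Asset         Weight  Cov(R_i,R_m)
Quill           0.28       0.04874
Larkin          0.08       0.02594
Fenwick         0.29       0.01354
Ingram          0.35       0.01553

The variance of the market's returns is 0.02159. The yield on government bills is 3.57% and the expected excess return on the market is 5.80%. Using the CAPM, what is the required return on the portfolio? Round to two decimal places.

β_Quill = 0.04874 / 0.02159 = 2.2575
β_Larkin = 0.02594 / 0.02159 = 1.2015
β_Fenwick = 0.01354 / 0.02159 = 0.6271
β_Ingram = 0.01553 / 0.02159 = 0.7193
β_P = Σ w_i β_i = 0.28×2.2575 + 0.08×1.2015 + 0.29×0.6271 + 0.35×0.7193 = 1.1618
E(R_P) = R_f + β_P × MRP = 3.57% + 1.1618 × 5.80% = 10.31%

10.31%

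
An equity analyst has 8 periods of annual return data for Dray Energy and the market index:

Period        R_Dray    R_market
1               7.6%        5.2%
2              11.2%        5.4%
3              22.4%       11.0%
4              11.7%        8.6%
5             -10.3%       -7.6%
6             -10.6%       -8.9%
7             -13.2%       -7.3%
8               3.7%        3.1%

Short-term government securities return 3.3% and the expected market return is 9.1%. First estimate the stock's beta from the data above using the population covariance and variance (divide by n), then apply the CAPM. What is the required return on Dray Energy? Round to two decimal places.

Mean R_i = (7.6 + 11.2 + 22.4 + 11.7 − 10.3 − 10.6 − 13.2 + 3.7) / 8 = 2.8125%
Mean R_m = (5.2 + 5.4 + 11.0 + 8.6 − 7.6 − 8.9 − 7.3 + 3.1) / 8 = 1.1875%
Σ(R_i − R̄_i)(R_m − R̄_m) = 700.7513  ⇒  Cov = 700.7513 / 8 = 87.5939
Σ(R_m − R̄_m)² = 439.7488  ⇒  Var(R_m) = 439.7488 / 8 = 54.9686
β = Cov / Var(R_m) = 87.5939 / 54.9686 = 1.5935
MRP = 9.1% − 3.3% = 5.80%
E(R) = R_f + β × MRP = 3.3% + 1.5935 × 5.8% = 12.54%

12.54%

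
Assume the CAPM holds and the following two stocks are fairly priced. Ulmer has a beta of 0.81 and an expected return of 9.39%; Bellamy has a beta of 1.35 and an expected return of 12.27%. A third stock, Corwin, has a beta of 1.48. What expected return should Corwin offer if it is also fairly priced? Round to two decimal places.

MRP (SML slope) = (12.27% − 9.39%) / (1.35 − 0.81) = 2.88% / 0.54 = 5.3333%
R_f (intercept) = 9.39% − 0.81 × 5.3333% = 5.0700%
E(R_Corwin) = R_f + β × MRP = 5.0700% + 1.48 × 5.3333% = 12.96%

12.96%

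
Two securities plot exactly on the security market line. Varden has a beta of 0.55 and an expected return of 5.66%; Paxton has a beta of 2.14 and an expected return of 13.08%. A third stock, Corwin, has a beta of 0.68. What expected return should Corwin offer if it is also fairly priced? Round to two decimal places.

6.27%

MRP (SML slope) = (13.08% − 5.66%) / (2.14 − 0.55) = 7.42% / 1.59 = 4.6667%
R_f (intercept) = 5.66% − 0.55 × 4.6667% = 3.0933%
E(R_Corwin) = R_f + β × MRP = 3.0933% + 0.68 × 4.6667% = 6.27%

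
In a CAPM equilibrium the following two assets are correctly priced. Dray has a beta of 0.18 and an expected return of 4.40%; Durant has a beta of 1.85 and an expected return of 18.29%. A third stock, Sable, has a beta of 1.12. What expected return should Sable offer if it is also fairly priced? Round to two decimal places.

12.22%

MRP (SML slope) = (18.29% − 4.40%) / (1.85 − 0.18) = 13.89% / 1.67 = 8.3174%
R_f (intercept) = 4.40% − 0.18 × 8.3174% = 2.9029%
E(R_Sable) = R_f + β × MRP = 2.9029% + 1.12 × 8.3174% = 12.22%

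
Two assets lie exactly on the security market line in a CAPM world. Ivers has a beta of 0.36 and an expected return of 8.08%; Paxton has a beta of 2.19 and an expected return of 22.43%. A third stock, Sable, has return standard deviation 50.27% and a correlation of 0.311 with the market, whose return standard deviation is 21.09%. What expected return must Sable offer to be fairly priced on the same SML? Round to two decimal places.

MRP = (22.43% − 8.08%) / (2.19 − 0.36) = 7.8415%
R_f = 8.08% − 0.36 × 7.8415% = 5.2571%
β_Sable = ρ·σ_i/σ_m = 0.311 × 50.27 / 21.09 = 0.7413
E(R_Sable) = R_f + β × MRP = 5.2571% + 0.7413 × 7.8415% = 11.07%

11.07%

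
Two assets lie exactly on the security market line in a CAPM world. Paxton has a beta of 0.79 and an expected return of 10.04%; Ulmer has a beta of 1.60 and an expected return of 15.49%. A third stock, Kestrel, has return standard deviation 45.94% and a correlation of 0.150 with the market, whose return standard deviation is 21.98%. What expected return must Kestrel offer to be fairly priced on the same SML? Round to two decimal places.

MRP = (15.49% − 10.04%) / (1.60 − 0.79) = 6.7284%
R_f = 10.04% − 0.79 × 6.7284% = 4.7246%
β_Kestrel = ρ·σ_i/σ_m = 0.150 × 45.94 / 21.98 = 0.3135
E(R_Kestrel) = R_f + β × MRP = 4.7246% + 0.3135 × 6.7284% = 6.83%

6.83%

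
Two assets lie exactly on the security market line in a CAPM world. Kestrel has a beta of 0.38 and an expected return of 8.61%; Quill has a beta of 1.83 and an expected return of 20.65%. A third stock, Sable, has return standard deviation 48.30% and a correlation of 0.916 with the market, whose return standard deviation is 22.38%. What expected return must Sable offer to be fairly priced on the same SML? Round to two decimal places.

MRP = (20.65% − 8.61%) / (1.83 − 0.38) = 8.3034%
R_f = 8.61% − 0.38 × 8.3034% = 5.4547%
β_Sable = ρ·σ_i/σ_m = 0.916 × 48.30 / 22.38 = 1.9769
E(R_Sable) = R_f + β × MRP = 5.4547% + 1.9769 × 8.3034% = 21.87%

21.87%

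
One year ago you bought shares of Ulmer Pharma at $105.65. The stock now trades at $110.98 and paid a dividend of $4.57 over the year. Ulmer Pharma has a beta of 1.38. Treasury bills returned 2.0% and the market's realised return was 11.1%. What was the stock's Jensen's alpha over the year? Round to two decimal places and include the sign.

Realised HPR = (P1 + D1 − P0) / P0 = (110.98 + 4.57 − 105.65) / 105.65 = 9.90 / 105.65 = 9.3706%
MRP = 11.1% − 2.0% = 9.10%
CAPM required = R_f + β·MRP = 2.0% + 1.38 × 9.1% = 14.5580%
α = realised − required = 9.3706% − 14.5580% = -5.19%

-5.19%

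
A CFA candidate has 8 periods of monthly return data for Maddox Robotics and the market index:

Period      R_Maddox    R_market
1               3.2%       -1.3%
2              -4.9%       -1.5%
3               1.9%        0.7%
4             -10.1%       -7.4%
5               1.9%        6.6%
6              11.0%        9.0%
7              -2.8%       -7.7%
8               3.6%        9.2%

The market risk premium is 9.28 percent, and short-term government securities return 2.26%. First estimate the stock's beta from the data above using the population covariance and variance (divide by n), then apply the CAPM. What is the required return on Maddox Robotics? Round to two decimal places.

9.26%

Mean R_i = (3.2 − 4.9 + 1.9 − 10.1 + 1.9 + 11.0 − 2.8 + 3.6) / 8 = 0.4750%
Mean R_m = (-1.3 − 1.5 + 0.7 − 7.4 + 6.6 + 9.0 − 7.7 + 9.2) / 8 = 0.9500%
Σ(R_i − R̄_i)(R_m − R̄_m) = 241.8700  ⇒  Cov = 241.8700 / 8 = 30.2338
Σ(R_m − R̄_m)² = 320.4600  ⇒  Var(R_m) = 320.4600 / 8 = 40.0575
β = Cov / Var(R_m) = 30.2338 / 40.0575 = 0.7548
E(R) = R_f + β × MRP = 2.26% + 0.7548 × 9.28% = 9.26%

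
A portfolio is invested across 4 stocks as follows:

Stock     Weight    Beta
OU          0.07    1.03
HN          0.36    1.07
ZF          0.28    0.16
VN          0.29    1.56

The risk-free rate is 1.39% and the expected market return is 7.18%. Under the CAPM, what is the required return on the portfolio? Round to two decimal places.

β_P = Σ w_i β_i = 0.07×1.03 + 0.36×1.07 + 0.28×0.16 + 0.29×1.56 = 0.9545
MRP = 7.18% − 1.39% = 5.79%
E(R_P) = R_f + β_P × MRP = 1.39% + 0.9545 × 5.79% = 6.92%

6.92%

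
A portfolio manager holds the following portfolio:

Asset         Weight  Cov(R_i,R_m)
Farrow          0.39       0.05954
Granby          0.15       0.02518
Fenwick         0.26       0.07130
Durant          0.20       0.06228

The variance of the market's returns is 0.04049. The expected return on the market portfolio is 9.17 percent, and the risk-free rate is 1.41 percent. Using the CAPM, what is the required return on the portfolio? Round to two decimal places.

12.52%

β_Farrow = 0.05954 / 0.04049 = 1.4705
β_Granby = 0.02518 / 0.04049 = 0.6219
β_Fenwick = 0.07130 / 0.04049 = 1.7609
β_Durant = 0.06228 / 0.04049 = 1.5382
β_P = Σ w_i β_i = 0.39×1.4705 + 0.15×0.6219 + 0.26×1.7609 + 0.20×1.5382 = 1.4323
MRP = 9.17% − 1.41% = 7.76%
E(R_P) = R_f + β_P × MRP = 1.41% + 1.4323 × 7.76% = 12.52%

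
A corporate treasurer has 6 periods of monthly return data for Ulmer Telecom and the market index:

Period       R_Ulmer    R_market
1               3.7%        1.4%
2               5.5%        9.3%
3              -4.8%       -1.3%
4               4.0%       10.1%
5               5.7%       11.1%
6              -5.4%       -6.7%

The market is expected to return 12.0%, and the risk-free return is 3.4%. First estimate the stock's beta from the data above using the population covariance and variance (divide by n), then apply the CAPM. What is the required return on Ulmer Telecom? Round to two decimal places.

Mean R_i = (3.7 + 5.5 − 4.8 + 4.0 + 5.7 − 5.4) / 6 = 1.4500%
Mean R_m = (1.4 + 9.3 − 1.3 + 10.1 + 11.1 − 6.7) / 6 = 3.9833%
Σ(R_i − R̄_i)(R_m − R̄_m) = 167.7650  ⇒  Cov = 167.7650 / 6 = 27.9608
Σ(R_m − R̄_m)² = 265.0483  ⇒  Var(R_m) = 265.0483 / 6 = 44.1747
β = Cov / Var(R_m) = 27.9608 / 44.1747 = 0.6330
MRP = 12.0% − 3.4% = 8.60%
E(R) = R_f + β × MRP = 3.4% + 0.6330 × 8.6% = 8.84%

8.84%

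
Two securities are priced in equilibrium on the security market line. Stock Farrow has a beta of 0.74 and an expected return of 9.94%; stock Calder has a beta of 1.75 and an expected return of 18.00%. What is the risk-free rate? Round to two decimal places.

Both satisfy E(R) = R_f + β·MRP, so the slope of the SML is
MRP = (18.00% − 9.94%) / (1.75 − 0.74) = 8.06% / 1.01 = 7.9802%
R_f = E(R_Farrow) − β_Farrow·MRP = 9.94% − 0.74 × 7.9802% = 4.0347%

4.03%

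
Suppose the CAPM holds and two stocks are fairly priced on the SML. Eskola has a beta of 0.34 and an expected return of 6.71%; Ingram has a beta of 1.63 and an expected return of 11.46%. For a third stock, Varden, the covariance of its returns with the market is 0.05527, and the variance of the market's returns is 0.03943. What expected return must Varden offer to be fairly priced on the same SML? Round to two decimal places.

10.62%

MRP = (11.46% − 6.71%) / (1.63 − 0.34) = 3.6822%
R_f = 6.71% − 0.34 × 3.6822% = 5.4581%
β_Varden = Cov / Var(R_m) = 0.05527 / 0.03943 = 1.4017
E(R_Varden) = R_f + β × MRP = 5.4581% + 1.4017 × 3.6822% = 10.62%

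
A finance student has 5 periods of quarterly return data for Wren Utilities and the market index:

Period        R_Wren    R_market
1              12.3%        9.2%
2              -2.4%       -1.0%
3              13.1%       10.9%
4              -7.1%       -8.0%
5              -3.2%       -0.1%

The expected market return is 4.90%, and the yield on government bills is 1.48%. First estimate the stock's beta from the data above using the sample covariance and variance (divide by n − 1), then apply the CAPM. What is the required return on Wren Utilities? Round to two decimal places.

5.51%

Mean R_i = (12.3 − 2.4 + 13.1 − 7.1 − 3.2) / 5 = 2.5400%
Mean R_m = (9.2 − 1.0 + 10.9 − 8.0 − 0.1) / 5 = 2.2000%
Σ(R_i − R̄_i)(R_m − R̄_m) = 287.5300  ⇒  Cov = 287.5300 / 4 = 71.8825
Σ(R_m − R̄_m)² = 244.2600  ⇒  Var(R_m) = 244.2600 / 4 = 61.0650
β = Cov / Var(R_m) = 71.8825 / 61.0650 = 1.1771
MRP = 4.90% − 1.48% = 3.42%
E(R) = R_f + β × MRP = 1.48% + 1.1771 × 3.42% = 5.51%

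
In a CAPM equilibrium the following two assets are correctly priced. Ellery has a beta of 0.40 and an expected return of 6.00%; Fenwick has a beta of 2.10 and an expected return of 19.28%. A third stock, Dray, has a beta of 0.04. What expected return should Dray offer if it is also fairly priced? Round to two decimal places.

3.19%

MRP (SML slope) = (19.28% − 6.00%) / (2.10 − 0.40) = 13.28% / 1.70 = 7.8118%
R_f (intercept) = 6.00% − 0.40 × 7.8118% = 2.8753%
E(R_Dray) = R_f + β × MRP = 2.8753% + 0.04 × 7.8118% = 3.19%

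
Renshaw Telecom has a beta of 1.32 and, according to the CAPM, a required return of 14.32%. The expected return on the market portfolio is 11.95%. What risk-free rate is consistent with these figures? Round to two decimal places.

4.54%

E(R) = R_f + β(E(R_m) − R_f) = R_f(1 − β) + β·E(R_m)
14.32% = R_f × (1 − 1.32) + 1.32 × 11.95%
14.32% = R_f × -0.32 + 15.7740%
R_f = (14.32% − 15.7740%) / -0.32 = 4.54%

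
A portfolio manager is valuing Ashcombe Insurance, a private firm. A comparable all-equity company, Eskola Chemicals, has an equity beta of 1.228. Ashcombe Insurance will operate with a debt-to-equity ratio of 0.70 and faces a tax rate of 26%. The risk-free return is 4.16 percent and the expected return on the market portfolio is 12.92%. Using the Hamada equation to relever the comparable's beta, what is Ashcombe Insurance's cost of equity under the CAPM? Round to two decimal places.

β_L = β_U × [1 + (1 − t)(D/E)] = 1.228 × [1 + (1 − 0.26) × 0.70]
    = 1.228 × [1 + 0.74 × 0.70] = 1.228 × 1.5180 = 1.8641
MRP = 12.92% − 4.16% = 8.76%
E(R) = R_f + β_L × MRP = 4.16% + 1.8641 × 8.76% = 20.49%

20.49%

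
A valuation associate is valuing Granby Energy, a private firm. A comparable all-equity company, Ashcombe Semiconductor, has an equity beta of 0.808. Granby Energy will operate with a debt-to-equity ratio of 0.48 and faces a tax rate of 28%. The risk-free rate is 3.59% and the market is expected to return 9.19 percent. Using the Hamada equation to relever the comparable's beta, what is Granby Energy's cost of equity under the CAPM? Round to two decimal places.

β_L = β_U × [1 + (1 − t)(D/E)] = 0.808 × [1 + (1 − 0.28) × 0.48]
    = 0.808 × [1 + 0.72 × 0.48] = 0.808 × 1.3456 = 1.0872
MRP = 9.19% − 3.59% = 5.60%
E(R) = R_f + β_L × MRP = 3.59% + 1.0872 × 5.60% = 9.68%

9.68%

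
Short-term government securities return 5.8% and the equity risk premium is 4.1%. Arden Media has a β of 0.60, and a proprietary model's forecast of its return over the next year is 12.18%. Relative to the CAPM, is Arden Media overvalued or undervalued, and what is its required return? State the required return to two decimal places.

Undervalued; required return 8.26%

Required return = R_f + β·MRP = 5.8% + 0.60 × 4.1% = 8.26%
Forecast 12.18% > required 8.26% → the stock plots above the SML → undervalued.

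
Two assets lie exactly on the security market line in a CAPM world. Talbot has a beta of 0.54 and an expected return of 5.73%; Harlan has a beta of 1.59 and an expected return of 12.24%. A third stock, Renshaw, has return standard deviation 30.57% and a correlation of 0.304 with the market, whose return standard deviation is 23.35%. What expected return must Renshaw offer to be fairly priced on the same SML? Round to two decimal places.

MRP = (12.24% − 5.73%) / (1.59 − 0.54) = 6.2000%
R_f = 5.73% − 0.54 × 6.2000% = 2.3820%
β_Renshaw = ρ·σ_i/σ_m = 0.304 × 30.57 / 23.35 = 0.3980
E(R_Renshaw) = R_f + β × MRP = 2.3820% + 0.3980 × 6.2000% = 4.85%

4.85%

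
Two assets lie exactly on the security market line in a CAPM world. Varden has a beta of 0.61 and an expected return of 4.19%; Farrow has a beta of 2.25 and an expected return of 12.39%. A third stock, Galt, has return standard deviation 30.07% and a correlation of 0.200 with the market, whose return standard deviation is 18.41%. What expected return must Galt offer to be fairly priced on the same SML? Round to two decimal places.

MRP = (12.39% − 4.19%) / (2.25 − 0.61) = 5.0000%
R_f = 4.19% − 0.61 × 5.0000% = 1.1400%
β_Galt = ρ·σ_i/σ_m = 0.200 × 30.07 / 18.41 = 0.3267
E(R_Galt) = R_f + β × MRP = 1.1400% + 0.3267 × 5.0000% = 2.77%

2.77%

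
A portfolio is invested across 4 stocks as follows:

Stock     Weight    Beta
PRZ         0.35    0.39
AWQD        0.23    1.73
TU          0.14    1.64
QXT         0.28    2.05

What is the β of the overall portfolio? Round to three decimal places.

1.338

β_P = Σ w_i β_i = 0.35×0.39 + 0.23×1.73 + 0.14×1.64 + 0.28×2.05 = 1.3380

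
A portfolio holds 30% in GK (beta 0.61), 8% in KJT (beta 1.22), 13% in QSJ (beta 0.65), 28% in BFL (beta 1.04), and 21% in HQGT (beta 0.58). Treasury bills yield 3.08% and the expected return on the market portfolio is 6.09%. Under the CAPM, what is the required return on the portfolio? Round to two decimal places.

β_P = Σ w_i β_i = 0.30×0.61 + 0.08×1.22 + 0.13×0.65 + 0.28×1.04 + 0.21×0.58 = 0.7781
MRP = 6.09% − 3.08% = 3.01%
E(R_P) = R_f + β_P × MRP = 3.08% + 0.7781 × 3.01% = 5.42%

5.42%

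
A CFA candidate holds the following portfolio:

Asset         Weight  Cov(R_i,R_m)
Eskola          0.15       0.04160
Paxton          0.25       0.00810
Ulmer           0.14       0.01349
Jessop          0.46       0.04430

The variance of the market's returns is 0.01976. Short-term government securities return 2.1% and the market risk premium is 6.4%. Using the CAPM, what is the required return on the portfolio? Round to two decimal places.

11.99%

β_Eskola = 0.04160 / 0.01976 = 2.1053
β_Paxton = 0.00810 / 0.01976 = 0.4099
β_Ulmer = 0.01349 / 0.01976 = 0.6827
β_Jessop = 0.04430 / 0.01976 = 2.2419
β_P = Σ w_i β_i = 0.15×2.1053 + 0.25×0.4099 + 0.14×0.6827 + 0.46×2.2419 = 1.5451
E(R_P) = R_f + β_P × MRP = 2.1% + 1.5451 × 6.4% = 11.99%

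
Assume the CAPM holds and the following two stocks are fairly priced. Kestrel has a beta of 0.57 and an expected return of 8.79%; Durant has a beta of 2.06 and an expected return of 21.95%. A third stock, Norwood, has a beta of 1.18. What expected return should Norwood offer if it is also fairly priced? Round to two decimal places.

14.18%

MRP (SML slope) = (21.95% − 8.79%) / (2.06 − 0.57) = 13.16% / 1.49 = 8.8322%
R_f (intercept) = 8.79% − 0.57 × 8.8322% = 3.7556%
E(R_Norwood) = R_f + β × MRP = 3.7556% + 1.18 × 8.8322% = 14.18%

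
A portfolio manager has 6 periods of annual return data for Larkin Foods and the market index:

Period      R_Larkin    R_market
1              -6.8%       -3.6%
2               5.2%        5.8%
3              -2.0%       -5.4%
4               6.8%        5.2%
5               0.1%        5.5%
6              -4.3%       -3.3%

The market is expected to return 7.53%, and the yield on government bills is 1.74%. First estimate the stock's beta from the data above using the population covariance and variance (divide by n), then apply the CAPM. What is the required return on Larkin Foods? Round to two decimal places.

Mean R_i = (-6.8 + 5.2 − 2.0 + 6.8 + 0.1 − 4.3) / 6 = -0.1667%
Mean R_m = (-3.6 + 5.8 − 5.4 + 5.2 + 5.5 − 3.3) / 6 = 0.7000%
Σ(R_i − R̄_i)(R_m − R̄_m) = 116.2400  ⇒  Cov = 116.2400 / 6 = 19.3733
Σ(R_m − R̄_m)² = 141.0000  ⇒  Var(R_m) = 141.0000 / 6 = 23.5000
β = Cov / Var(R_m) = 19.3733 / 23.5000 = 0.8244
MRP = 7.53% − 1.74% = 5.79%
E(R) = R_f + β × MRP = 1.74% + 0.8244 × 5.79% = 6.51%

6.51%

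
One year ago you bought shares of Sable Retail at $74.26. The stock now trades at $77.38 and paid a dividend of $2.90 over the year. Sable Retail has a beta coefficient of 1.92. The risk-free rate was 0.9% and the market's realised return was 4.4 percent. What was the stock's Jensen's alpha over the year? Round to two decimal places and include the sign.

+0.49%

Realised HPR = (P1 + D1 − P0) / P0 = (77.38 + 2.90 − 74.26) / 74.26 = 6.02 / 74.26 = 8.1067%
MRP = 4.4% − 0.9% = 3.50%
CAPM required = R_f + β·MRP = 0.9% + 1.92 × 3.5% = 7.6200%
α = realised − required = 8.1067% − 7.6200% = +0.49%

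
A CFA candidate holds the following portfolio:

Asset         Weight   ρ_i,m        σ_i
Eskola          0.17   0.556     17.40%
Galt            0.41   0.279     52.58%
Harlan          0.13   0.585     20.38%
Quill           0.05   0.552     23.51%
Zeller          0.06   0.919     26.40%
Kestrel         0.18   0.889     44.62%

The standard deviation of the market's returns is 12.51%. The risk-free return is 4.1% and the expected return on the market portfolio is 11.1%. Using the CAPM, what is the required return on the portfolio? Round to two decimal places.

β_Eskola = 0.556 × 17.40% / 12.51% = 0.7733
β_Galt = 0.279 × 52.58% / 12.51% = 1.1726
β_Harlan = 0.585 × 20.38% / 12.51% = 0.9530
β_Quill = 0.552 × 23.51% / 12.51% = 1.0374
β_Zeller = 0.919 × 26.40% / 12.51% = 1.9394
β_Kestrel = 0.889 × 44.62% / 12.51% = 3.1708
β_P = Σ w_i β_i = 0.17×0.7733 + 0.41×1.1726 + 0.13×0.9530 + 0.05×1.0374 + 0.06×1.9394 + 0.18×3.1708 = 1.4751
MRP = 11.1% − 4.1% = 7.00%
E(R_P) = R_f + β_P × MRP = 4.1% + 1.4751 × 7.0% = 14.43%

14.43%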